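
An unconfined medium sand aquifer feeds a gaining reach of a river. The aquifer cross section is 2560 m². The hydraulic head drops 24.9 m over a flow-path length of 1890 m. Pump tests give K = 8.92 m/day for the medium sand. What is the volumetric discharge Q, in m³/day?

Hydraulic gradient i = Δh / L = 24.9 / 1890 = 0.01317.
Darcy's law: Q = K · A · i = 8.920 × 2560 × 0.01317 = 300.8 m³/day.

301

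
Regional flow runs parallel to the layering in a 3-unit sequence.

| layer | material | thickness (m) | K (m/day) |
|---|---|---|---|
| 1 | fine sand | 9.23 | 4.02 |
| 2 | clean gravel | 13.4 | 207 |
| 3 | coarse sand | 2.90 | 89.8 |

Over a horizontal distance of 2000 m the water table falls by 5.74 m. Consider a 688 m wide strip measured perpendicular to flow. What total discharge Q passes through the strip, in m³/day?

6060

Flow is parallel to layering, so each bed carries its own Darcy discharge and the transmissivities add.
Σ(K_i·b_i) = 4.02×9.23 + 207×13.4 + 89.8×2.90 = 3071 m²/day.
Hydraulic gradient i = Δh / L = 5.74 / 2000 = 0.002870.
Q = Σ(K_i·b_i) · W · i = 3071 × 688 × 0.002870 = 6065 m³/day.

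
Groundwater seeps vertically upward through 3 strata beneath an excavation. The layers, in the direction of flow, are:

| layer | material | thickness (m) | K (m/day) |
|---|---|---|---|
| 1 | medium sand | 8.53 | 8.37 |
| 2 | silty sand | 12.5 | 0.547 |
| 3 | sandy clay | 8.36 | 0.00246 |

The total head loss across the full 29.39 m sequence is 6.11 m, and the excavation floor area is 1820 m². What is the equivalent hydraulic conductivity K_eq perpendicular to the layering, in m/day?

Flow is perpendicular to layering, so the layers act in series and the equivalent K is the thickness-weighted harmonic mean.
Total thickness L = 8.53 + 12.5 + 8.36 = 29.39 m.
Σ(b_i/K_i) = 8.53/8.37 + 12.5/0.547 + 8.36/0.00246 = 3422 d.
K_eq = L / Σ(b_i/K_i) = 29.39 / 3422 = 0.008588 m/day.

0.00859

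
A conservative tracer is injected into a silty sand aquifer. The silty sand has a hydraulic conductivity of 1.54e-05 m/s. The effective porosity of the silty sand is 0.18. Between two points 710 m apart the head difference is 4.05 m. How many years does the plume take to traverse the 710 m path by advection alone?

Convert K: 1.54e-05 m/s × 86400 = 1.331 m/day.
Hydraulic gradient i = Δh / L = 4.05 / 710 = 0.005704.
Darcy flux q = K · i = 1.331 × 0.005704 = 0.007590 m/day.
Seepage velocity v = q / n_e = 0.007590 / 0.18 = 0.04217 m/day.
Travel time t = L / v = 710 / 0.04217 = 16838 days = 46.10 years.

46.1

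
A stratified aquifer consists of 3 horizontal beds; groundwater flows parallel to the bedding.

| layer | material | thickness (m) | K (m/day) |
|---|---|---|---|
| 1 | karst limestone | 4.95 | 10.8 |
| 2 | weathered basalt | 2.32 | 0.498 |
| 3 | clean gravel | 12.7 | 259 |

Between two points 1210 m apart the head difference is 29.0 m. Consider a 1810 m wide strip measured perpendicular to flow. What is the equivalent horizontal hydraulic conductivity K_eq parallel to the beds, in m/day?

167

Flow is parallel to layering, so each bed carries its own Darcy discharge and the transmissivities add.
Σ(K_i·b_i) = 10.8×4.95 + 0.498×2.32 + 259×12.7 = 3344 m²/day.
Total thickness b = 19.97 m, so K_eq = Σ(K_i·b_i)/b = 167.4 m/day.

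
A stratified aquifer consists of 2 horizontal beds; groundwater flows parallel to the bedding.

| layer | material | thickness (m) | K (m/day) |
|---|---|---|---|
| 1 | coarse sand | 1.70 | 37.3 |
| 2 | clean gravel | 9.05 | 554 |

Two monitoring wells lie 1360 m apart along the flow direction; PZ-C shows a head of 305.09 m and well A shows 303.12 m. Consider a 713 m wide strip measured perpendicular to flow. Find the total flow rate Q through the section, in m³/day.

5240

Flow is parallel to layering, so each bed carries its own Darcy discharge and the transmissivities add.
Σ(K_i·b_i) = 37.3×1.70 + 554×9.05 = 5077 m²/day.
Hydraulic gradient i = (305.09 − 303.12) / 1360 = 1.97 / 1360 = 0.001449.
Q = Σ(K_i·b_i) · W · i = 5077 × 713 × 0.001449 = 5244 m³/day.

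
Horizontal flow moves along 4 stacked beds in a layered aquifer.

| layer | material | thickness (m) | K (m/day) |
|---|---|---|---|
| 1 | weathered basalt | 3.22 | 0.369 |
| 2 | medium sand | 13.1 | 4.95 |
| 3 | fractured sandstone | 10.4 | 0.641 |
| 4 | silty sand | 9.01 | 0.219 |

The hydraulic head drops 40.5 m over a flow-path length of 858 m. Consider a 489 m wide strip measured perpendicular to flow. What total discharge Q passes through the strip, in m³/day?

1720

Flow is parallel to layering, so each bed carries its own Darcy discharge and the transmissivities add.
Σ(K_i·b_i) = 0.369×3.22 + 4.95×13.1 + 0.641×10.4 + 0.219×9.01 = 74.67 m²/day.
Hydraulic gradient i = Δh / L = 40.5 / 858 = 0.04720.
Q = Σ(K_i·b_i) · W · i = 74.67 × 489 × 0.04720 = 1724 m³/day.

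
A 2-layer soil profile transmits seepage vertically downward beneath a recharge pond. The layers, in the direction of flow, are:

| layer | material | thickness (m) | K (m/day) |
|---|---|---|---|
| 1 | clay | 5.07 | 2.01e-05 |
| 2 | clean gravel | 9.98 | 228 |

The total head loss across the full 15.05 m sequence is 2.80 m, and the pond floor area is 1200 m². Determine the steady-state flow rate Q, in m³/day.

0.0133

Flow is perpendicular to layering, so the layers act in series and the equivalent K is the thickness-weighted harmonic mean.
Total thickness L = 5.07 + 9.98 = 15.05 m.
Σ(b_i/K_i) = 5.07/2.01e-05 + 9.98/228 = 2.522e+05 d.
K_eq = L / Σ(b_i/K_i) = 15.05 / 2.522e+05 = 5.967e-05 m/day.
Q = K_eq · A · (Δh/L) = 5.967e-05 × 1200 × (2.80/15.05) = 0.01332 m³/day.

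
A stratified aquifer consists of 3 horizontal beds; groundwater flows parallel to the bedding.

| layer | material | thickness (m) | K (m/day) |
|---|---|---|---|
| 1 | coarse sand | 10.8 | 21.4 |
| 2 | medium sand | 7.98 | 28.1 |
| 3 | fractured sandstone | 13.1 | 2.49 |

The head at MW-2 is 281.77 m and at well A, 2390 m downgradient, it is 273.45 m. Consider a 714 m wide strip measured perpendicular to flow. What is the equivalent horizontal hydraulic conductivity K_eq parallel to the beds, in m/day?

Flow is parallel to layering, so each bed carries its own Darcy discharge and the transmissivities add.
Σ(K_i·b_i) = 21.4×10.8 + 28.1×7.98 + 2.49×13.1 = 488.0 m²/day.
Total thickness b = 31.88 m, so K_eq = Σ(K_i·b_i)/b = 15.31 m/day.

15.3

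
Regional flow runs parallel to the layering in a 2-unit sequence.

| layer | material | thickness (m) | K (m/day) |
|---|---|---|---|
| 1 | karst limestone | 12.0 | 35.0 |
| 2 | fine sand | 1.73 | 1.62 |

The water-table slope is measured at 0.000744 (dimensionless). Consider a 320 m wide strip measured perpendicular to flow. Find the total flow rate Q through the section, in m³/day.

101

Flow is parallel to layering, so each bed carries its own Darcy discharge and the transmissivities add.
Σ(K_i·b_i) = 35.0×12.0 + 1.62×1.73 = 422.8 m²/day.
Hydraulic gradient i = 0.000744.
Q = Σ(K_i·b_i) · W · i = 422.8 × 320 × 0.0007440 = 100.7 m³/day.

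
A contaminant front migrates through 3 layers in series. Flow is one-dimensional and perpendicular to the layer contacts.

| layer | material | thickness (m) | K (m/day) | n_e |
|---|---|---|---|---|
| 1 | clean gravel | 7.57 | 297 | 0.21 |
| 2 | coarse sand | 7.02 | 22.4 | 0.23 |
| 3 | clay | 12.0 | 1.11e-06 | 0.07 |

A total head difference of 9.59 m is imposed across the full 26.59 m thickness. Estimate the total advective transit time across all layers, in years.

With flow normal to the layers, continuity requires the same specific discharge q through every layer.
Σ(b_i/K_i) = 7.57/297 + 7.02/22.4 + 12.0/1.11e-06 = 1.081e+07 d.
q = Δh / Σ(b_i/K_i) = 9.59 / 1.081e+07 = 8.871e-07 m/day.
In each layer the seepage velocity is v_i = q/n_i, so the layer transit time is t_i = b_i·n_i / q:
  layer 1 (clean gravel): t_1 = 7.57 × 0.21 / 8.871e-07 = 1.792e+06 d
  layer 2 (coarse sand): t_2 = 7.02 × 0.23 / 8.871e-07 = 1.820e+06 d
  layer 3 (clay): t_3 = 12.0 × 0.07 / 8.871e-07 = 9.469e+05 d
Total t = Σ t_i = 4.559e+06 days = 12482 years.

12500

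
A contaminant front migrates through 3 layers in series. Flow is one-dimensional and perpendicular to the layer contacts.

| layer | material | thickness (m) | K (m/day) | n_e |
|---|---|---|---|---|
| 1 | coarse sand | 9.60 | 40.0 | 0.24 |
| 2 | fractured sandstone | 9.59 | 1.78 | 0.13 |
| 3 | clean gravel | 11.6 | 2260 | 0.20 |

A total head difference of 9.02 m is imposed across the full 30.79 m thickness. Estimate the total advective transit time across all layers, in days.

With flow normal to the layers, continuity requires the same specific discharge q through every layer.
Σ(b_i/K_i) = 9.60/40.0 + 9.59/1.78 + 11.6/2260 = 5.633 d.
q = Δh / Σ(b_i/K_i) = 9.02 / 5.633 = 1.601 m/day.
In each layer the seepage velocity is v_i = q/n_i, so the layer transit time is t_i = b_i·n_i / q:
  layer 1 (coarse sand): t_1 = 9.60 × 0.24 / 1.601 = 1.439 d
  layer 2 (fractured sandstone): t_2 = 9.59 × 0.13 / 1.601 = 0.7785 d
  layer 3 (clean gravel): t_3 = 11.6 × 0.20 / 1.601 = 1.449 d
Total t = Σ t_i = 3.666 days.

3.67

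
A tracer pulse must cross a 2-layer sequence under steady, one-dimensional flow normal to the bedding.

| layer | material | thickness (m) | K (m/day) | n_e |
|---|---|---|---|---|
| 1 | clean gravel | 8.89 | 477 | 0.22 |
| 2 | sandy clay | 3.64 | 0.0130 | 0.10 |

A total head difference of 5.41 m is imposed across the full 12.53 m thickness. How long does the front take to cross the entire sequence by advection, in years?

With flow normal to the layers, continuity requires the same specific discharge q through every layer.
Σ(b_i/K_i) = 8.89/477 + 3.64/0.0130 = 280.0 d.
q = Δh / Σ(b_i/K_i) = 5.41 / 280.0 = 0.01932 m/day.
In each layer the seepage velocity is v_i = q/n_i, so the layer transit time is t_i = b_i·n_i / q:
  layer 1 (clean gravel): t_1 = 8.89 × 0.22 / 0.01932 = 101.2 d
  layer 2 (sandy clay): t_2 = 3.64 × 0.10 / 0.01932 = 18.84 d
Total t = Σ t_i = 120.1 days = 0.3287 years.

0.329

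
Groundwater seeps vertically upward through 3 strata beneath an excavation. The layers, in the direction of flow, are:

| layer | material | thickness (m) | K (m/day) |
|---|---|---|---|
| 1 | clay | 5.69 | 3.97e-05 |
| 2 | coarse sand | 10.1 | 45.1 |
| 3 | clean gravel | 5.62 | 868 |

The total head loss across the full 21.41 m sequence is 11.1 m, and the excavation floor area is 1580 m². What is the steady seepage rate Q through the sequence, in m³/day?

Flow is perpendicular to layering, so the layers act in series and the equivalent K is the thickness-weighted harmonic mean.
Total thickness L = 5.69 + 10.1 + 5.62 = 21.41 m.
Σ(b_i/K_i) = 5.69/3.97e-05 + 10.1/45.1 + 5.62/868 = 1.433e+05 d.
K_eq = L / Σ(b_i/K_i) = 21.41 / 1.433e+05 = 0.0001494 m/day.
Q = K_eq · A · (Δh/L) = 0.0001494 × 1580 × (11.1/21.41) = 0.1224 m³/day.

0.122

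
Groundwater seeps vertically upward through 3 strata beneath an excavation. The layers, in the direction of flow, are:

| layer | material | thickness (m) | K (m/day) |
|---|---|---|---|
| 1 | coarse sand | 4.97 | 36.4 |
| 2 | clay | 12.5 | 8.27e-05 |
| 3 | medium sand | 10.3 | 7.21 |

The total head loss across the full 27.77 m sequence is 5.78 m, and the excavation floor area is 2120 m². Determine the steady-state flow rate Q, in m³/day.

0.0811

Flow is perpendicular to layering, so the layers act in series and the equivalent K is the thickness-weighted harmonic mean.
Total thickness L = 4.97 + 12.5 + 10.3 = 27.77 m.
Σ(b_i/K_i) = 4.97/36.4 + 12.5/8.27e-05 + 10.3/7.21 = 1.512e+05 d.
K_eq = L / Σ(b_i/K_i) = 27.77 / 1.512e+05 = 0.0001837 m/day.
Q = K_eq · A · (Δh/L) = 0.0001837 × 2120 × (5.78/27.77) = 0.08107 m³/day.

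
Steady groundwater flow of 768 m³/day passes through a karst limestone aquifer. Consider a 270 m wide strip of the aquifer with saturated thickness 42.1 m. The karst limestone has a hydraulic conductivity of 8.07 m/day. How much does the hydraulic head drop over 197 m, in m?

Cross-sectional area A = 270 × 42.1 = 11367 m².
From Q = K·A·i, i = Q / (K·A) = 768 / (8.070 × 11367) = 0.008372.
Head loss Δh = i · L = 0.008372 × 197 = 1.649 m.

1.65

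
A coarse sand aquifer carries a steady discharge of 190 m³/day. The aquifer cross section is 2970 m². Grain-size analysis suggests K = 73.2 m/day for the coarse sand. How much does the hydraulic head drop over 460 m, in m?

From Q = K·A·i, i = Q / (K·A) = 190 / (73.20 × 2970) = 0.0008739.
Head loss Δh = i · L = 0.0008739 × 460 = 0.4020 m.

0.402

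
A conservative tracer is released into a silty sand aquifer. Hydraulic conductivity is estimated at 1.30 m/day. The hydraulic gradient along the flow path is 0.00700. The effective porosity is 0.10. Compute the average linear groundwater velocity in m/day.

Hydraulic gradient i = 0.00700.
Darcy flux q = K · i = 1.300 × 0.007000 = 0.009100 m/day.
Seepage velocity v = q / n_e = 0.009100 / 0.10 = 0.09100 m/day.

0.0910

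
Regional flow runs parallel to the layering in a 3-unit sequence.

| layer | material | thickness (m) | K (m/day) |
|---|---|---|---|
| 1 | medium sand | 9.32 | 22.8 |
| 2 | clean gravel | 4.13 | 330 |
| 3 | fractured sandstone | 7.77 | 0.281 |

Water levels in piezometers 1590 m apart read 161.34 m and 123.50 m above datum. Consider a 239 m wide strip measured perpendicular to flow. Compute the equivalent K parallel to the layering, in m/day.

Flow is parallel to layering, so each bed carries its own Darcy discharge and the transmissivities add.
Σ(K_i·b_i) = 22.8×9.32 + 330×4.13 + 0.281×7.77 = 1578 m²/day.
Total thickness b = 21.22 m, so K_eq = Σ(K_i·b_i)/b = 74.34 m/day.

74.3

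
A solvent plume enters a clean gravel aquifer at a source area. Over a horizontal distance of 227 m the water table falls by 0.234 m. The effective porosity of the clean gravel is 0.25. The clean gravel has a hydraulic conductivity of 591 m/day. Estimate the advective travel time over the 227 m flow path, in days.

93.2

Hydraulic gradient i = Δh / L = 0.234 / 227 = 0.001031.
Darcy flux q = K · i = 591.0 × 0.001031 = 0.6092 m/day.
Seepage velocity v = q / n_e = 0.6092 / 0.25 = 2.437 m/day.
Travel time t = L / v = 227 / 2.437 = 93.15 days.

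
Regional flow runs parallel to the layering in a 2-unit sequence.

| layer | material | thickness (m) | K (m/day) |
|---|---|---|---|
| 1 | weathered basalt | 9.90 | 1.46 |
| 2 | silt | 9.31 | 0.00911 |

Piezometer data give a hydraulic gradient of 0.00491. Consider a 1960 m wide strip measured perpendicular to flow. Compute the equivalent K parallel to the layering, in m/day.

0.757

Flow is parallel to layering, so each bed carries its own Darcy discharge and the transmissivities add.
Σ(K_i·b_i) = 1.46×9.90 + 0.00911×9.31 = 14.54 m²/day.
Total thickness b = 19.21 m, so K_eq = Σ(K_i·b_i)/b = 0.7568 m/day.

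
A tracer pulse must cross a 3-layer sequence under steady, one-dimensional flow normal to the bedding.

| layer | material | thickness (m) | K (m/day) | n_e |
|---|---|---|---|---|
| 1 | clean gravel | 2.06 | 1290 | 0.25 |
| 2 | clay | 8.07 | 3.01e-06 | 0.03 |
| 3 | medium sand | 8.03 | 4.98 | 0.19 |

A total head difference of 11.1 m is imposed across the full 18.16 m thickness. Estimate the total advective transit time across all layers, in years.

With flow normal to the layers, continuity requires the same specific discharge q through every layer.
Σ(b_i/K_i) = 2.06/1290 + 8.07/3.01e-06 + 8.03/4.98 = 2.681e+06 d.
q = Δh / Σ(b_i/K_i) = 11.1 / 2.681e+06 = 4.140e-06 m/day.
In each layer the seepage velocity is v_i = q/n_i, so the layer transit time is t_i = b_i·n_i / q:
  layer 1 (clean gravel): t_1 = 2.06 × 0.25 / 4.140e-06 = 1.244e+05 d
  layer 2 (clay): t_2 = 8.07 × 0.03 / 4.140e-06 = 58476 d
  layer 3 (medium sand): t_3 = 8.03 × 0.19 / 4.140e-06 = 3.685e+05 d
Total t = Σ t_i = 5.514e+05 days = 1510 years.

1510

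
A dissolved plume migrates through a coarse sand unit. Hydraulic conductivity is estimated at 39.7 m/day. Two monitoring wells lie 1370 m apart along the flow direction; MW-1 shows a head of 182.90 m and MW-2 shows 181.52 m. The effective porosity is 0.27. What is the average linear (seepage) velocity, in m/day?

Hydraulic gradient i = (182.90 − 181.52) / 1370 = 1.38 / 1370 = 0.001007.
Darcy flux q = K · i = 39.70 × 0.001007 = 0.03999 m/day.
Seepage velocity v = q / n_e = 0.03999 / 0.27 = 0.1481 m/day.

0.148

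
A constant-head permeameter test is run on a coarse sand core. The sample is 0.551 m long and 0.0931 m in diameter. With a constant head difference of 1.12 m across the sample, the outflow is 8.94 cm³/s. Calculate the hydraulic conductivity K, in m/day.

55.8

Cross-sectional area A = π·(d/2)² = π × (0.0931/2)² = 0.006808 m².
Convert discharge: 8.94 cm³/s = 8.940e-06 m³/s.
Darcy's law rearranged: K = Q·L / (A·Δh) = 8.940e-06 × 0.551 / (0.006808 × 1.12) = 0.0006461 m/s = 55.82 m/day.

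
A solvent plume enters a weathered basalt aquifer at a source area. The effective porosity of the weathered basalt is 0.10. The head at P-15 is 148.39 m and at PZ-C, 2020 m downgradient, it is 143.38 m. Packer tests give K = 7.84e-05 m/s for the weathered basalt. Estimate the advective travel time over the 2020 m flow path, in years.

Convert K: 7.84e-05 m/s × 86400 = 6.774 m/day.
Hydraulic gradient i = (148.39 − 143.38) / 2020 = 5.01 / 2020 = 0.002480.
Darcy flux q = K · i = 6.774 × 0.002480 = 0.01680 m/day.
Seepage velocity v = q / n_e = 0.01680 / 0.10 = 0.1680 m/day.
Travel time t = L / v = 2020 / 0.1680 = 12024 days = 32.92 years.

32.9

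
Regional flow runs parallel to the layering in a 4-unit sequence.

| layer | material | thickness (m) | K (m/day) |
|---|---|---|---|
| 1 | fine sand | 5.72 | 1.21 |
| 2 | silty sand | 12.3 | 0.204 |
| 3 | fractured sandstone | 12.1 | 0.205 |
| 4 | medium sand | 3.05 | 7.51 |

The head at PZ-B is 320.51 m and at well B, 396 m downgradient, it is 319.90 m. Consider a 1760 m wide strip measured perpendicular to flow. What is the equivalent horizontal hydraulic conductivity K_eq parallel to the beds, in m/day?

1.05

Flow is parallel to layering, so each bed carries its own Darcy discharge and the transmissivities add.
Σ(K_i·b_i) = 1.21×5.72 + 0.204×12.3 + 0.205×12.1 + 7.51×3.05 = 34.82 m²/day.
Total thickness b = 33.17 m, so K_eq = Σ(K_i·b_i)/b = 1.050 m/day.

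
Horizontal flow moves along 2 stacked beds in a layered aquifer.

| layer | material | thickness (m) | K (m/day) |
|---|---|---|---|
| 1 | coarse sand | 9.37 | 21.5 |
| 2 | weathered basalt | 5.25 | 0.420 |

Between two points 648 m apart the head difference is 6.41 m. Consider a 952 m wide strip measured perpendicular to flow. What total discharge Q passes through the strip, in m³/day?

Flow is parallel to layering, so each bed carries its own Darcy discharge and the transmissivities add.
Σ(K_i·b_i) = 21.5×9.37 + 0.420×5.25 = 203.7 m²/day.
Hydraulic gradient i = Δh / L = 6.41 / 648 = 0.009892.
Q = Σ(K_i·b_i) · W · i = 203.7 × 952 × 0.009892 = 1918 m³/day.

1920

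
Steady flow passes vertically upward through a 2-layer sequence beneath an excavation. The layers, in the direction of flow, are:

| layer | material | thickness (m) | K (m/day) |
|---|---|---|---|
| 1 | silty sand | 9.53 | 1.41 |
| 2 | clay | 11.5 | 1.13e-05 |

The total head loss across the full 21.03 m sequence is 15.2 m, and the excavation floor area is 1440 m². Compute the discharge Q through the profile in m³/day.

0.0215

Flow is perpendicular to layering, so the layers act in series and the equivalent K is the thickness-weighted harmonic mean.
Total thickness L = 9.53 + 11.5 = 21.03 m.
Σ(b_i/K_i) = 9.53/1.41 + 11.5/1.13e-05 = 1.018e+06 d.
K_eq = L / Σ(b_i/K_i) = 21.03 / 1.018e+06 = 2.066e-05 m/day.
Q = K_eq · A · (Δh/L) = 2.066e-05 × 1440 × (15.2/21.03) = 0.02151 m³/day.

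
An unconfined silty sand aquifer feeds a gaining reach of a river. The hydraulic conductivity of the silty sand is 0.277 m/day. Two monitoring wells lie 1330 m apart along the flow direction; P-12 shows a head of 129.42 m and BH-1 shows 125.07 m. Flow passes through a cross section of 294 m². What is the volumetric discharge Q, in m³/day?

Hydraulic gradient i = (129.42 − 125.07) / 1330 = 4.35 / 1330 = 0.003271.
Darcy's law: Q = K · A · i = 0.2770 × 294.0 × 0.003271 = 0.2664 m³/day.

0.266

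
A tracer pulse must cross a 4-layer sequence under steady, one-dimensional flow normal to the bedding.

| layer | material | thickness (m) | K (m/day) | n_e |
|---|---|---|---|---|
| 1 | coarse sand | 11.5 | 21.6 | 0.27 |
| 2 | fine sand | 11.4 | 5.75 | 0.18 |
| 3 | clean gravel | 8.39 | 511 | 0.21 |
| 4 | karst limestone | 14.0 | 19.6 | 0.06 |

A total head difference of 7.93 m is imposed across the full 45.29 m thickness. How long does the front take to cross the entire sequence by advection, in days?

3.18

With flow normal to the layers, continuity requires the same specific discharge q through every layer.
Σ(b_i/K_i) = 11.5/21.6 + 11.4/5.75 + 8.39/511 + 14.0/19.6 = 3.246 d.
q = Δh / Σ(b_i/K_i) = 7.93 / 3.246 = 2.443 m/day.
In each layer the seepage velocity is v_i = q/n_i, so the layer transit time is t_i = b_i·n_i / q:
  layer 1 (coarse sand): t_1 = 11.5 × 0.27 / 2.443 = 1.271 d
  layer 2 (fine sand): t_2 = 11.4 × 0.18 / 2.443 = 0.8399 d
  layer 3 (clean gravel): t_3 = 8.39 × 0.21 / 2.443 = 0.7211 d
  layer 4 (karst limestone): t_4 = 14.0 × 0.06 / 2.443 = 0.3438 d
Total t = Σ t_i = 3.176 days.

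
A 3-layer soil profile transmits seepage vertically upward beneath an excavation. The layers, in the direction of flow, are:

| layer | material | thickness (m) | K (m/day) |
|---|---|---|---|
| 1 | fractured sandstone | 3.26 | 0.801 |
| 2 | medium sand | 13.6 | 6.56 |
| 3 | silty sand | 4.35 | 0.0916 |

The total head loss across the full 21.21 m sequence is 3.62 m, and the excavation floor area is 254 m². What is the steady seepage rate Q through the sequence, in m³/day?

Flow is perpendicular to layering, so the layers act in series and the equivalent K is the thickness-weighted harmonic mean.
Total thickness L = 3.26 + 13.6 + 4.35 = 21.21 m.
Σ(b_i/K_i) = 3.26/0.801 + 13.6/6.56 + 4.35/0.0916 = 53.63 d.
K_eq = L / Σ(b_i/K_i) = 21.21 / 53.63 = 0.3955 m/day.
Q = K_eq · A · (Δh/L) = 0.3955 × 254 × (3.62/21.21) = 17.14 m³/day.

17.1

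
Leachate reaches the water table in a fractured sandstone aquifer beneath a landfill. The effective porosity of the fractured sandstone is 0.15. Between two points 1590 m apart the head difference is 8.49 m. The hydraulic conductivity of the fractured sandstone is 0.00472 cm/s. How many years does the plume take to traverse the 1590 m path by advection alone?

Convert K: 0.00472 cm/s × 864 = 4.078 m/day.
Hydraulic gradient i = Δh / L = 8.49 / 1590 = 0.005340.
Darcy flux q = K · i = 4.078 × 0.005340 = 0.02178 m/day.
Seepage velocity v = q / n_e = 0.02178 / 0.15 = 0.1452 m/day.
Travel time t = L / v = 1590 / 0.1452 = 10953 days = 29.99 years.

30.0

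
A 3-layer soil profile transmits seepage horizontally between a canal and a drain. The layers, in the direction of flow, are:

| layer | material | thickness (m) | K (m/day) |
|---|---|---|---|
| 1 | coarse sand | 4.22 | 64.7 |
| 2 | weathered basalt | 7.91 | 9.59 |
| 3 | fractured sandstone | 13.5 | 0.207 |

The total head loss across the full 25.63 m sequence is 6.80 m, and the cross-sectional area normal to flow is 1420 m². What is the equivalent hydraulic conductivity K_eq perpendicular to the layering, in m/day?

0.388

Flow is perpendicular to layering, so the layers act in series and the equivalent K is the thickness-weighted harmonic mean.
Total thickness L = 4.22 + 7.91 + 13.5 = 25.63 m.
Σ(b_i/K_i) = 4.22/64.7 + 7.91/9.59 + 13.5/0.207 = 66.11 d.
K_eq = L / Σ(b_i/K_i) = 25.63 / 66.11 = 0.3877 m/day.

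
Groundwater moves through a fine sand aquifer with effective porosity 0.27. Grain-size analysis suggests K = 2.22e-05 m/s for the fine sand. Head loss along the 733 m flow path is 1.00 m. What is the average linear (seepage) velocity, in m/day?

0.00969

Convert K: 2.22e-05 m/s × 86400 = 1.918 m/day.
Hydraulic gradient i = Δh / L = 1.00 / 733 = 0.001364.
Darcy flux q = K · i = 1.918 × 0.001364 = 0.002617 m/day.
Seepage velocity v = q / n_e = 0.002617 / 0.27 = 0.009692 m/day.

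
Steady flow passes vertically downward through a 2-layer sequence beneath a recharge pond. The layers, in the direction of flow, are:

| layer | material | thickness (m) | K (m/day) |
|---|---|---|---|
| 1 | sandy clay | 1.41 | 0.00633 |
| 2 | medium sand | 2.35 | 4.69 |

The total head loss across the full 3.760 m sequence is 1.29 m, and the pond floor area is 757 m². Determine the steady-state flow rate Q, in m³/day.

4.37

Flow is perpendicular to layering, so the layers act in series and the equivalent K is the thickness-weighted harmonic mean.
Total thickness L = 1.41 + 2.35 = 3.760 m.
Σ(b_i/K_i) = 1.41/0.00633 + 2.35/4.69 = 223.2 d.
K_eq = L / Σ(b_i/K_i) = 3.760 / 223.2 = 0.01684 m/day.
Q = K_eq · A · (Δh/L) = 0.01684 × 757 × (1.29/3.760) = 4.374 m³/day.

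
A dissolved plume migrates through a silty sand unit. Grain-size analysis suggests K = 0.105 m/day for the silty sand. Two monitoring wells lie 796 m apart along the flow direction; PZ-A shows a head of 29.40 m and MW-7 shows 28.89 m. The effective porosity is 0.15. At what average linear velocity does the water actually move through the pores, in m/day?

Hydraulic gradient i = (29.40 − 28.89) / 796 = 0.51 / 796 = 0.0006407.
Darcy flux q = K · i = 0.1050 × 0.0006407 = 6.727e-05 m/day.
Seepage velocity v = q / n_e = 6.727e-05 / 0.15 = 0.0004485 m/day.

0.000448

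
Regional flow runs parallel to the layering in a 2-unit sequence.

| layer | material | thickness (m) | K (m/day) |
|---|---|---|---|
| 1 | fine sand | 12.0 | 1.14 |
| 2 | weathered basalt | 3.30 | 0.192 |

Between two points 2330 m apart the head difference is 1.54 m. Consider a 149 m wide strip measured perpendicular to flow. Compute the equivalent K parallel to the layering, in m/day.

0.936

Flow is parallel to layering, so each bed carries its own Darcy discharge and the transmissivities add.
Σ(K_i·b_i) = 1.14×12.0 + 0.192×3.30 = 14.31 m²/day.
Total thickness b = 15.30 m, so K_eq = Σ(K_i·b_i)/b = 0.9355 m/day.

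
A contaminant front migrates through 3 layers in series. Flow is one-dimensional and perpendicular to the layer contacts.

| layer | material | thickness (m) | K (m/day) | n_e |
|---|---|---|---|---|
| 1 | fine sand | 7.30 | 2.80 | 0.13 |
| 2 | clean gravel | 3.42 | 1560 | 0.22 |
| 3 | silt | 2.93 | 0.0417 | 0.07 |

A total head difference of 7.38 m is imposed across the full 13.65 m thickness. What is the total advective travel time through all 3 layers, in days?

With flow normal to the layers, continuity requires the same specific discharge q through every layer.
Σ(b_i/K_i) = 7.30/2.80 + 3.42/1560 + 2.93/0.0417 = 72.87 d.
q = Δh / Σ(b_i/K_i) = 7.38 / 72.87 = 0.1013 m/day.
In each layer the seepage velocity is v_i = q/n_i, so the layer transit time is t_i = b_i·n_i / q:
  layer 1 (fine sand): t_1 = 7.30 × 0.13 / 0.1013 = 9.371 d
  layer 2 (clean gravel): t_2 = 3.42 × 0.22 / 0.1013 = 7.430 d
  layer 3 (silt): t_3 = 2.93 × 0.07 / 0.1013 = 2.025 d
Total t = Σ t_i = 18.83 days.

18.8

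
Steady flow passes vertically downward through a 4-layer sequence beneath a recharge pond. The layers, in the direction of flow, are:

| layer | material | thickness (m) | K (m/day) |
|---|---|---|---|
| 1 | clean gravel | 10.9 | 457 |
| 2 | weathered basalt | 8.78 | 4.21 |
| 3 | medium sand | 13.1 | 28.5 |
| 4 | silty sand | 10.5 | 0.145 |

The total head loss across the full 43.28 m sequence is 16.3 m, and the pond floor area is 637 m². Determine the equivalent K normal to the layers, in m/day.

0.577

Flow is perpendicular to layering, so the layers act in series and the equivalent K is the thickness-weighted harmonic mean.
Total thickness L = 10.9 + 8.78 + 13.1 + 10.5 = 43.28 m.
Σ(b_i/K_i) = 10.9/457 + 8.78/4.21 + 13.1/28.5 + 10.5/0.145 = 74.98 d.
K_eq = L / Σ(b_i/K_i) = 43.28 / 74.98 = 0.5772 m/day.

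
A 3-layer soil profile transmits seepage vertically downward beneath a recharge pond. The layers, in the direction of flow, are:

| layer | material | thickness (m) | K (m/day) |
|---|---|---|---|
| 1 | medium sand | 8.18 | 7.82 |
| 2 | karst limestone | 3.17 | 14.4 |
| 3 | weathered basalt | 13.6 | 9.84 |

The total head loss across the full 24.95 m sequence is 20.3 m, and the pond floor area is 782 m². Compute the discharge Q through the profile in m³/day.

Flow is perpendicular to layering, so the layers act in series and the equivalent K is the thickness-weighted harmonic mean.
Total thickness L = 8.18 + 3.17 + 13.6 = 24.95 m.
Σ(b_i/K_i) = 8.18/7.82 + 3.17/14.4 + 13.6/9.84 = 2.648 d.
K_eq = L / Σ(b_i/K_i) = 24.95 / 2.648 = 9.421 m/day.
Q = K_eq · A · (Δh/L) = 9.421 × 782 × (20.3/24.95) = 5994 m³/day.

5990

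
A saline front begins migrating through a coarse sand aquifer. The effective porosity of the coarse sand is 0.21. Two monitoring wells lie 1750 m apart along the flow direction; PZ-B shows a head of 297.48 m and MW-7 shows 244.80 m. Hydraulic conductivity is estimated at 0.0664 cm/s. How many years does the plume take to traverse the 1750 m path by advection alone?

0.583

Convert K: 0.0664 cm/s × 864 = 57.37 m/day.
Hydraulic gradient i = (297.48 − 244.80) / 1750 = 52.68 / 1750 = 0.03010.
Darcy flux q = K · i = 57.37 × 0.03010 = 1.727 m/day.
Seepage velocity v = q / n_e = 1.727 / 0.21 = 8.224 m/day.
Travel time t = L / v = 1750 / 8.224 = 212.8 days = 0.5826 years.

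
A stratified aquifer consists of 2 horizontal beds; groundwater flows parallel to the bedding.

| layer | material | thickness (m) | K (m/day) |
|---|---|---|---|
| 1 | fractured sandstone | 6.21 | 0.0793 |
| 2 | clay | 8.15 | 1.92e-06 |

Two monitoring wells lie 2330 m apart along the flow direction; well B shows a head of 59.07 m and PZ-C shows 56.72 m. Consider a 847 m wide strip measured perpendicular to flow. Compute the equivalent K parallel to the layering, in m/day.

Flow is parallel to layering, so each bed carries its own Darcy discharge and the transmissivities add.
Σ(K_i·b_i) = 0.0793×6.21 + 1.92e-06×8.15 = 0.4925 m²/day.
Total thickness b = 14.36 m, so K_eq = Σ(K_i·b_i)/b = 0.03429 m/day.

0.0343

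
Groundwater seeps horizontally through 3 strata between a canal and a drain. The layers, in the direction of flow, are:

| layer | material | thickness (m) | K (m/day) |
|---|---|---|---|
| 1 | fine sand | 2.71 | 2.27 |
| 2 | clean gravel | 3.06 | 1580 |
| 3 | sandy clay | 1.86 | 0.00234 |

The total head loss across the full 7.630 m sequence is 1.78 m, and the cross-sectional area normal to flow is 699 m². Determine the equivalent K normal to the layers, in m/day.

Flow is perpendicular to layering, so the layers act in series and the equivalent K is the thickness-weighted harmonic mean.
Total thickness L = 2.71 + 3.06 + 1.86 = 7.630 m.
Σ(b_i/K_i) = 2.71/2.27 + 3.06/1580 + 1.86/0.00234 = 796.1 d.
K_eq = L / Σ(b_i/K_i) = 7.630 / 796.1 = 0.009585 m/day.

0.00958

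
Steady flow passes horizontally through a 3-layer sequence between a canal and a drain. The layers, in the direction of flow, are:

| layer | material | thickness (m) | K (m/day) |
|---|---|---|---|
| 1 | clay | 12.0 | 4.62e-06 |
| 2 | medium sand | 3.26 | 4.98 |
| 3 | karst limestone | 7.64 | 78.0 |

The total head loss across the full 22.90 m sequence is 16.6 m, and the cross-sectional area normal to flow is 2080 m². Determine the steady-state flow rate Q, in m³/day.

0.0133

Flow is perpendicular to layering, so the layers act in series and the equivalent K is the thickness-weighted harmonic mean.
Total thickness L = 12.0 + 3.26 + 7.64 = 22.90 m.
Σ(b_i/K_i) = 12.0/4.62e-06 + 3.26/4.98 + 7.64/78.0 = 2.597e+06 d.
K_eq = L / Σ(b_i/K_i) = 22.90 / 2.597e+06 = 8.816e-06 m/day.
Q = K_eq · A · (Δh/L) = 8.816e-06 × 2080 × (16.6/22.90) = 0.01329 m³/day.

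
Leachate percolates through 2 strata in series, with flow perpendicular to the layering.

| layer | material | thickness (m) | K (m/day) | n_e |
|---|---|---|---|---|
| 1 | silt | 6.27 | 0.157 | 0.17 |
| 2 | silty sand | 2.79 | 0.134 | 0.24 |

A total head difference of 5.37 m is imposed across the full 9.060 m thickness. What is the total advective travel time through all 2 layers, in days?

19.6

With flow normal to the layers, continuity requires the same specific discharge q through every layer.
Σ(b_i/K_i) = 6.27/0.157 + 2.79/0.134 = 60.76 d.
q = Δh / Σ(b_i/K_i) = 5.37 / 60.76 = 0.08838 m/day.
In each layer the seepage velocity is v_i = q/n_i, so the layer transit time is t_i = b_i·n_i / q:
  layer 1 (silt): t_1 = 6.27 × 0.17 / 0.08838 = 12.06 d
  layer 2 (silty sand): t_2 = 2.79 × 0.24 / 0.08838 = 7.576 d
Total t = Σ t_i = 19.64 days.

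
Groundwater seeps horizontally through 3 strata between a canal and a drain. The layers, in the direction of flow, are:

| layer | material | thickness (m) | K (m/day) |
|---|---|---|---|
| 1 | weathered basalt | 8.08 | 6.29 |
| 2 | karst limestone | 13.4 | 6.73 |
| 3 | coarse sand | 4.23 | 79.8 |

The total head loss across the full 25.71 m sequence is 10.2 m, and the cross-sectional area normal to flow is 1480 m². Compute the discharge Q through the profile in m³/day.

Flow is perpendicular to layering, so the layers act in series and the equivalent K is the thickness-weighted harmonic mean.
Total thickness L = 8.08 + 13.4 + 4.23 = 25.71 m.
Σ(b_i/K_i) = 8.08/6.29 + 13.4/6.73 + 4.23/79.8 = 3.329 d.
K_eq = L / Σ(b_i/K_i) = 25.71 / 3.329 = 7.724 m/day.
Q = K_eq · A · (Δh/L) = 7.724 × 1480 × (10.2/25.71) = 4535 m³/day.

4540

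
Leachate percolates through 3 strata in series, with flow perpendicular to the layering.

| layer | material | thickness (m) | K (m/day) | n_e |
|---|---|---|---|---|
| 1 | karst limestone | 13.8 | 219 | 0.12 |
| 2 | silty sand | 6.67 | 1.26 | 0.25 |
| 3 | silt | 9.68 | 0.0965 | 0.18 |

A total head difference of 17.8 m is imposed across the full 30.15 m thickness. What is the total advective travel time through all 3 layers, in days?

With flow normal to the layers, continuity requires the same specific discharge q through every layer.
Σ(b_i/K_i) = 13.8/219 + 6.67/1.26 + 9.68/0.0965 = 105.7 d.
q = Δh / Σ(b_i/K_i) = 17.8 / 105.7 = 0.1685 m/day.
In each layer the seepage velocity is v_i = q/n_i, so the layer transit time is t_i = b_i·n_i / q:
  layer 1 (karst limestone): t_1 = 13.8 × 0.12 / 0.1685 = 9.831 d
  layer 2 (silty sand): t_2 = 6.67 × 0.25 / 0.1685 = 9.899 d
  layer 3 (silt): t_3 = 9.68 × 0.18 / 0.1685 = 10.34 d
Total t = Σ t_i = 30.07 days.

30.1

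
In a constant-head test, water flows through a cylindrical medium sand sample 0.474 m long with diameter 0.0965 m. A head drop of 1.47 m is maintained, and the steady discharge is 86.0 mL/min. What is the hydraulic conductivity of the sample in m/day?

5.46

Cross-sectional area A = π·(d/2)² = π × (0.0965/2)² = 0.007314 m².
Convert discharge: 86.0 mL/min = 1.433e-06 m³/s.
Darcy's law rearranged: K = Q·L / (A·Δh) = 1.433e-06 × 0.474 / (0.007314 × 1.47) = 6.319e-05 m/s = 5.460 m/day.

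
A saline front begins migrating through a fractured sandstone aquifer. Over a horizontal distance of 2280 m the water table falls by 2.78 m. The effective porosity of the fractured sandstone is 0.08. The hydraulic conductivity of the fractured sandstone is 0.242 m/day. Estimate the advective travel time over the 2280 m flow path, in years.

Hydraulic gradient i = Δh / L = 2.78 / 2280 = 0.001219.
Darcy flux q = K · i = 0.2420 × 0.001219 = 0.0002951 m/day.
Seepage velocity v = q / n_e = 0.0002951 / 0.08 = 0.003688 m/day.
Travel time t = L / v = 2280 / 0.003688 = 6.182e+05 days = 1692 years.

1690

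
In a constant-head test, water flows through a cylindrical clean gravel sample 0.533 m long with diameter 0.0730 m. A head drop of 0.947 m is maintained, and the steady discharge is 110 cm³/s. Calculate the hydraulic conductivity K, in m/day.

Cross-sectional area A = π·(d/2)² = π × (0.0730/2)² = 0.004185 m².
Convert discharge: 110 cm³/s = 0.0001100 m³/s.
Darcy's law rearranged: K = Q·L / (A·Δh) = 0.0001100 × 0.533 / (0.004185 × 0.947) = 0.01479 m/s = 1278 m/day.

1280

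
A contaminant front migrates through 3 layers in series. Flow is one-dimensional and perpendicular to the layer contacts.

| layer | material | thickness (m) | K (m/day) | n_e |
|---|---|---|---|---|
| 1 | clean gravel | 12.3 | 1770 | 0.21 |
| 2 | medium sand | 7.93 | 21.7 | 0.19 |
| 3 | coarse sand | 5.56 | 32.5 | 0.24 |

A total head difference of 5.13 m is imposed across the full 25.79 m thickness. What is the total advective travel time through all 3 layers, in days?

With flow normal to the layers, continuity requires the same specific discharge q through every layer.
Σ(b_i/K_i) = 12.3/1770 + 7.93/21.7 + 5.56/32.5 = 0.5435 d.
q = Δh / Σ(b_i/K_i) = 5.13 / 0.5435 = 9.439 m/day.
In each layer the seepage velocity is v_i = q/n_i, so the layer transit time is t_i = b_i·n_i / q:
  layer 1 (clean gravel): t_1 = 12.3 × 0.21 / 9.439 = 0.2736 d
  layer 2 (medium sand): t_2 = 7.93 × 0.19 / 9.439 = 0.1596 d
  layer 3 (coarse sand): t_3 = 5.56 × 0.24 / 9.439 = 0.1414 d
Total t = Σ t_i = 0.5746 days.

0.575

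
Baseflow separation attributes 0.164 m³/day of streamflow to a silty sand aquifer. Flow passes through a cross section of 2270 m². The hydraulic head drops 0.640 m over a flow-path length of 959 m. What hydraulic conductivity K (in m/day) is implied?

0.108

Hydraulic gradient i = Δh / L = 0.640 / 959 = 0.0006674.
From Q = K·A·i, K = Q / (A·i) = 0.164 / (2270 × 0.0006674) = 0.1083 m/day.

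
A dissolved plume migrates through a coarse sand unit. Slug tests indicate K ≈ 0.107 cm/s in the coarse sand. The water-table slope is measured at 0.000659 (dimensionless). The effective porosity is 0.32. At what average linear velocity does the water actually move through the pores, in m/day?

0.190

Convert K: 0.107 cm/s × 864 = 92.45 m/day.
Hydraulic gradient i = 0.000659.
Darcy flux q = K · i = 92.45 × 0.0006590 = 0.06092 m/day.
Seepage velocity v = q / n_e = 0.06092 / 0.32 = 0.1904 m/day.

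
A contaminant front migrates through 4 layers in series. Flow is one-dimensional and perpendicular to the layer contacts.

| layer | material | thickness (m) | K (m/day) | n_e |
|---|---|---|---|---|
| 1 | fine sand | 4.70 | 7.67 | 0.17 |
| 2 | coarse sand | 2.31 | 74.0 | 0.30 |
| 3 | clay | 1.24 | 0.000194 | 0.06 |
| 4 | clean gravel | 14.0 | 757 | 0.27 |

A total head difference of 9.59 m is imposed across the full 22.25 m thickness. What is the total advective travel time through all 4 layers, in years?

9.76

With flow normal to the layers, continuity requires the same specific discharge q through every layer.
Σ(b_i/K_i) = 4.70/7.67 + 2.31/74.0 + 1.24/0.000194 + 14.0/757 = 6392 d.
q = Δh / Σ(b_i/K_i) = 9.59 / 6392 = 0.001500 m/day.
In each layer the seepage velocity is v_i = q/n_i, so the layer transit time is t_i = b_i·n_i / q:
  layer 1 (fine sand): t_1 = 4.70 × 0.17 / 0.001500 = 532.6 d
  layer 2 (coarse sand): t_2 = 2.31 × 0.30 / 0.001500 = 461.9 d
  layer 3 (clay): t_3 = 1.24 × 0.06 / 0.001500 = 49.59 d
  layer 4 (clean gravel): t_4 = 14.0 × 0.27 / 0.001500 = 2520 d
Total t = Σ t_i = 3564 days = 9.757 years.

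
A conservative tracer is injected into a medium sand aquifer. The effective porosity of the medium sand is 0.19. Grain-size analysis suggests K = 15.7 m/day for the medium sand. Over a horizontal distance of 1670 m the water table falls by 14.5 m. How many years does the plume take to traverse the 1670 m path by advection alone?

6.37

Hydraulic gradient i = Δh / L = 14.5 / 1670 = 0.008683.
Darcy flux q = K · i = 15.70 × 0.008683 = 0.1363 m/day.
Seepage velocity v = q / n_e = 0.1363 / 0.19 = 0.7175 m/day.
Travel time t = L / v = 1670 / 0.7175 = 2328 days = 6.373 years.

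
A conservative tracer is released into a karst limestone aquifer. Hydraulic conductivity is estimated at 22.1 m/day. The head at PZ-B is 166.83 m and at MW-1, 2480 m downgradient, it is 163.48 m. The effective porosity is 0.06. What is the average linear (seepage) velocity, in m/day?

0.498

Hydraulic gradient i = (166.83 − 163.48) / 2480 = 3.35 / 2480 = 0.001351.
Darcy flux q = K · i = 22.10 × 0.001351 = 0.02985 m/day.
Seepage velocity v = q / n_e = 0.02985 / 0.06 = 0.4975 m/day.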